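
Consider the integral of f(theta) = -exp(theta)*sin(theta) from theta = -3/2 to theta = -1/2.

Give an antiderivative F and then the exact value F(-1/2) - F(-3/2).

Check any antiderivative F(theta) by computing F'(theta) and comparing it with f(theta).
F(theta) = -exp(theta)*sin(theta)/2 + exp(theta)*cos(theta)/2 is an antiderivative of f.
Check: d/dtheta[-exp(theta)*sin(theta)/2 + exp(theta)*cos(theta)/2] = -exp(theta)*sin(theta) = f(theta).
F(-1/2) = exp(-1/2)*sin(1/2)/2 + exp(-1/2)*cos(1/2)/2; F(-3/2) = exp(-3/2)*cos(3/2)/2 + exp(-3/2)*sin(3/2)/2.
Integral = F(-1/2) - F(-3/2) = -exp(-3/2)*sin(3/2)/2 - exp(-3/2)*cos(3/2)/2 + exp(-1/2)*sin(1/2)/2 + exp(-1/2)*cos(1/2)/2.

Antiderivative: F(theta) = -exp(theta)*sin(theta)/2 + exp(theta)*cos(theta)/2; value = -exp(-3/2)*sin(3/2)/2 - exp(-3/2)*cos(3/2)/2 + exp(-1/2)*sin(1/2)/2 + exp(-1/2)*cos(1/2)/2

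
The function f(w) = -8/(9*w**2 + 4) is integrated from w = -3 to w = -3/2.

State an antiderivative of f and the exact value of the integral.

Antiderivative: F(w) = -4*atan(3*w/2)/3; value = -4*atan(9/2)/3 + 4*atan(9/4)/3

A first test for any F(w): its w-derivative must equal f(w) identically.
F(w) = -4*atan(3*w/2)/3 is an antiderivative of f.
Check: d/dw[-4*atan(3*w/2)/3] = -8/(9*w**2 + 4) = f(w).
F(-3/2) = 4*atan(9/4)/3; F(-3) = 4*atan(9/2)/3.
Integral = F(-3/2) - F(-3) = -4*atan(9/2)/3 + 4*atan(9/4)/3.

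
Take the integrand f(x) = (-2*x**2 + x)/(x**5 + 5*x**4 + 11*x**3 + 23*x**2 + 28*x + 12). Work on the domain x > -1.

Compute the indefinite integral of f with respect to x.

The denominator factors as (x + 1)**2*(x + 3)*(x**2 + 4); partial fractions split f into directly integrable pieces: -(41*x + 124)/(325*(x**2 + 4)) - 21/(52*(x + 3)) + 53/(100*(x + 1)) - 3/(10*(x + 1)**2).
Check: d/dx[-(-689*x*log(x + 1) + 525*x*log(x + 3) + 82*x*log(x**2 + 4) + 248*x*atan(x/2) - 689*log(x + 1) + 525*log(x + 3) + 82*log(x**2 + 4) + 248*atan(x/2) - 390)/(1300*(x + 1))] = (-2*x**2 + x)/(x**5 + 5*x**4 + 11*x**3 + 23*x**2 + 28*x + 12) = f(x).

F(x) = -(-689*x*log(x + 1) + 525*x*log(x + 3) + 82*x*log(x**2 + 4) + 248*x*atan(x/2) - 689*log(x + 1) + 525*log(x + 3) + 82*log(x**2 + 4) + 248*atan(x/2) - 390)/(1300*(x + 1)) + C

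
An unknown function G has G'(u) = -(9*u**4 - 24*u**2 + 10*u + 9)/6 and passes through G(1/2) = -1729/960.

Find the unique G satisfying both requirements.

G(u) = -3*u**5/10 + 4*u**3/3 - 5*u**2/6 - 3*u/2 - 1

Since d/du undoes antidifferentiation here, G(u) must give back the stated G'(u).
A general antiderivative is -3*u**5/10 + 4*u**3/3 - 5*u**2/6 - 3*u/2 + C.
The condition gives C = -1729/960 - (-769/960) = -1.
So G(u) = -3*u**5/10 + 4*u**3/3 - 5*u**2/6 - 3*u/2 - 1.
Check: d/du[-3*u**5/10 + 4*u**3/3 - 5*u**2/6 - 3*u/2 - 1] = -3*u**4/2 + 4*u**2 - 5*u/3 - 3/2, which equals G'(u).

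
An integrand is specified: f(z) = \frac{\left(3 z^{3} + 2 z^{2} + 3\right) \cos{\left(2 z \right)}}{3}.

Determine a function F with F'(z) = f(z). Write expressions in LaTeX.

An antiderivative is F(z) = \frac{12 z^{3} \sin{\left(2 z \right)} + 8 z^{2} \sin{\left(2 z \right)} + 18 z^{2} \cos{\left(2 z \right)} - 18 z \sin{\left(2 z \right)} + 8 z \cos{\left(2 z \right)} + 8 \sin{\left(2 z \right)} - 9 \cos{\left(2 z \right)}}{24}.

Differentiate the proposed F(z) back; it has to land on f(z) exactly.
Check: d/dz[\frac{12 z^{3} \sin{\left(2 z \right)} + 8 z^{2} \sin{\left(2 z \right)} + 18 z^{2} \cos{\left(2 z \right)} - 18 z \sin{\left(2 z \right)} + 8 z \cos{\left(2 z \right)} + 8 \sin{\left(2 z \right)} - 9 \cos{\left(2 z \right)}}{24}] = z^{3} \cos{\left(2 z \right)} + \frac{2 z^{2} \cos{\left(2 z \right)}}{3} + \cos{\left(2 z \right)}, which equals f(z).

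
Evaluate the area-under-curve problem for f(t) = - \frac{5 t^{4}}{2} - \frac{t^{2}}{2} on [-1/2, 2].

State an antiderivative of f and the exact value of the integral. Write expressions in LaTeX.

Antiderivative: F(t) = - \frac{t^{3} \left(3 t^{2} + 1\right)}{6}; value = - \frac{3335}{192}

The integrand splits into summands that can be handled one at a time.
F(t) = - \frac{t^{3} \left(3 t^{2} + 1\right)}{6} is an antiderivative of f.
Check: d/dt[- \frac{t^{3} \left(3 t^{2} + 1\right)}{6}] = - \frac{5 t^{4}}{2} - \frac{t^{2}}{2} = f(t).
F(2) = - \frac{52}{3}; F(-1/2) = \frac{7}{192}.
Integral = F(2) - F(-1/2) = - \frac{3335}{192}.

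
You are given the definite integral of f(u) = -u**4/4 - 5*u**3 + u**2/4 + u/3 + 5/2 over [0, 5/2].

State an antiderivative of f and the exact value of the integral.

Integrate term by term and add the pieces.
F(u) = -u**5/20 - 5*u**4/4 + u**3/12 + u**2/6 + 5*u/2 is an antiderivative of f.
Check: d/du[-u**5/20 - 5*u**4/4 + u**3/12 + u**2/6 + 5*u/2] = -u**4/4 - 5*u**3 + u**2/4 + u/3 + 5/2 = f(u).
F(5/2) = -5775/128; F(0) = 0.
Integral = F(5/2) - F(0) = -5775/128.

Antiderivative: F(u) = -u**5/20 - 5*u**4/4 + u**3/12 + u**2/6 + 5*u/2; value = -5775/128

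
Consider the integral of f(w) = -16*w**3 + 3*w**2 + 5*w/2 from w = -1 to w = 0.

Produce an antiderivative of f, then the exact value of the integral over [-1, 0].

Antiderivative: F(w) = -4*w**4 + w**3 + 5*w**2/4; value = 15/4

The integrand splits into summands that can be handled one at a time.
F(w) = -4*w**4 + w**3 + 5*w**2/4 is an antiderivative of f.
Check: d/dw[-4*w**4 + w**3 + 5*w**2/4] = -16*w**3 + 3*w**2 + 5*w/2 = f(w).
F(0) = 0; F(-1) = -15/4.
Integral = F(0) - F(-1) = 15/4.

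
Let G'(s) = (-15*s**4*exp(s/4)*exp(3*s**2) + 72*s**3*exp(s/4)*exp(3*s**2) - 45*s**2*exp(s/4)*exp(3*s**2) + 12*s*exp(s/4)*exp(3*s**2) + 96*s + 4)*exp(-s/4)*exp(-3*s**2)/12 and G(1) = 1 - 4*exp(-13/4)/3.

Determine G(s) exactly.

G(s) = -(3*s**5 - 18*s**4 + 15*s**3 - 6*s**2 - 6 + 16*exp(-s/4)*exp(-3*s**2))/12

A first test for any G(s): its s-derivative must equal the given G'(s).
A general antiderivative is -s**5/4 + 3*s**4/2 - 5*s**3/4 + s**2/2 - 4*exp(-3*s**2 - s/4)/3 + C.
The condition gives C = 1 - 4*exp(-13/4)/3 - (1/2 - 4*exp(-13/4)/3) = 1/2.
So G(s) = -(3*s**5 - 18*s**4 + 15*s**3 - 6*s**2 - 6 + 16*exp(-s/4)*exp(-3*s**2))/12.
Check: d/ds[-(3*s**5 - 18*s**4 + 15*s**3 - 6*s**2 - 6 + 16*exp(-s/4)*exp(-3*s**2))/12] = (-15*s**4*exp(s/4)*exp(3*s**2) + 72*s**3*exp(s/4)*exp(3*s**2) - 45*s**2*exp(s/4)*exp(3*s**2) + 12*s*exp(s/4)*exp(3*s**2) + 96*s + 4)*exp(-s/4)*exp(-3*s**2)/12 = G'(s).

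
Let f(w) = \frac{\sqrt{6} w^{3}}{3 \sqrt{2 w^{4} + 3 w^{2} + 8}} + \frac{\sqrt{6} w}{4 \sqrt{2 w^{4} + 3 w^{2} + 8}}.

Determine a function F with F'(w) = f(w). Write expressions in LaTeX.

The substitution u = \frac{w^{4}}{3} + \frac{w^{2}}{2} + \frac{4}{3} works: f is exactly (dF/du)*(du/dw) for that inner function.
Check: d/dw[\frac{\sqrt{6} \sqrt{2 w^{4} + 3 w^{2} + 8}}{12}] = \frac{4 \sqrt{6} w^{3} + 3 \sqrt{6} w}{12 \sqrt{2 w^{4} + 3 w^{2} + 8}}, which equals f(w).

An antiderivative is F(w) = \frac{\sqrt{6} \sqrt{2 w^{4} + 3 w^{2} + 8}}{12}.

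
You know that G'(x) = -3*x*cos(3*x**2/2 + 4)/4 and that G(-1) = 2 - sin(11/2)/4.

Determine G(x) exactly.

G'(x) matches the chain-rule pattern g'(h)*h' with inner function h(x) = 3*x**2/2 + 4; substituting u = h(x) collapses the integral.
A general antiderivative is -sin(3*x**2/2 + 4)/4 + C.
The condition gives C = 2 - sin(11/2)/4 - (-sin(11/2)/4) = 2.
So G(x) = 2 - sin(3*x**2/2 + 4)/4.
Check: d/dx[2 - sin(3*x**2/2 + 4)/4] = -3*x*cos(3*x**2/2 + 4)/4 = G'(x).

G(x) = 2 - sin(3*x**2/2 + 4)/4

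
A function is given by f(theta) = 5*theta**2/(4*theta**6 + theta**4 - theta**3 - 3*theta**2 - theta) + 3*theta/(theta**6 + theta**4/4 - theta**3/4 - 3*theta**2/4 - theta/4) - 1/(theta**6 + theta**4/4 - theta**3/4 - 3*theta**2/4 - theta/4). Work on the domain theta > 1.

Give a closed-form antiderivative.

The denominator factors as theta*(theta - 1)*(2*theta + 1)**2*(theta**2 + 1); partial fractions split f into directly integrable pieces: 3*(theta - 1)/(2*(theta**2 + 1)) - 112/(9*(2*theta + 1)) - 28/(3*(2*theta + 1)**2) + 13/(18*(theta - 1)) + 4/theta.
Check: d/dtheta[(144*(2*theta + 1)*log(theta) + 26*(2*theta + 1)*log(theta - 1) - 224*(2*theta + 1)*log(theta + 1/2) + 27*(2*theta + 1)*log(theta**2 + 1) - 54*(2*theta + 1)*atan(theta) + 168)/(36*(2*theta + 1))] = (5*theta**2 + 12*theta - 4)/(4*theta**6 + theta**4 - theta**3 - 3*theta**2 - theta), which equals f(theta).

An antiderivative is F(theta) = (144*(2*theta + 1)*log(theta) + 26*(2*theta + 1)*log(theta - 1) - 224*(2*theta + 1)*log(theta + 1/2) + 27*(2*theta + 1)*log(theta**2 + 1) - 54*(2*theta + 1)*atan(theta) + 168)/(36*(2*theta + 1)).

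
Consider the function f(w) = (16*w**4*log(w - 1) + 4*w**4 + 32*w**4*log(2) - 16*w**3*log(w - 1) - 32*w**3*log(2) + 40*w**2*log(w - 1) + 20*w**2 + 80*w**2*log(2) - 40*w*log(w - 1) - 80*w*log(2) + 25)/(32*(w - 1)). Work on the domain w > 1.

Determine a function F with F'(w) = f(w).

An antiderivative is F(w) = (w**2/2 + 5/4)**2*log(4*w - 4)/2.

Recognize the product-rule pattern: f = u'v + uv' with u = (w**2/2 + 5/4)**2/2, v = log(4*w - 4), so integration by parts undoes it.
Check: d/dw[(w**2/2 + 5/4)**2*log(4*w - 4)/2] = (16*w**4*log(w - 1) + 4*w**4 + 32*w**4*log(2) - 16*w**3*log(w - 1) - 32*w**3*log(2) + 40*w**2*log(w - 1) + 20*w**2 + 80*w**2*log(2) - 40*w*log(w - 1) - 80*w*log(2) + 25)/(32*w - 32), which equals f(w).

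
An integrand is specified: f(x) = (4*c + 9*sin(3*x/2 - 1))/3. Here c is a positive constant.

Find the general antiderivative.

F(x) = 2*(2*c*x - 3*cos(3*x/2 - 1))/3 + C

Recover f(x) by differentiating a candidate F(x); any mismatch rules it out.
Check: d/dx[2*(2*c*x - 3*cos(3*x/2 - 1))/3] = 4*c/3 + 3*sin(3*x/2 - 1), which equals f(x).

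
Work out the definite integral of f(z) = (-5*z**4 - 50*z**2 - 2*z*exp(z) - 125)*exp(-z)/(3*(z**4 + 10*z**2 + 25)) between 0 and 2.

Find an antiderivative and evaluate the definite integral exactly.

Check any antiderivative F(z) by computing F'(z) and comparing it with f(z).
F(z) = (5*z**2 + exp(z) + 25)*exp(-z)/(3*(z**2 + 5)) is an antiderivative of f.
Check: d/dz[(5*z**2 + exp(z) + 25)*exp(-z)/(3*(z**2 + 5))] = (-5*z**4 - 50*z**2 - 2*z*exp(z) - 125)/(3*z**4*exp(z) + 30*z**2*exp(z) + 75*exp(z)), which equals f(z).
F(2) = 1/27 + 5*exp(-2)/3; F(0) = 26/15.
Integral = F(2) - F(0) = -229/135 + 5*exp(-2)/3.

Antiderivative: F(z) = (5*z**2 + exp(z) + 25)*exp(-z)/(3*(z**2 + 5)); value = -229/135 + 5*exp(-2)/3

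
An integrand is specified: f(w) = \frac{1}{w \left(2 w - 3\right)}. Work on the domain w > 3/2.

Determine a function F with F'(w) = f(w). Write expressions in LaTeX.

An antiderivative is F(w) = - \frac{\log{\left(w \right)}}{3} + \frac{\log{\left(w - \frac{3}{2} \right)}}{3}.

Factor the denominator (w \left(2 w - 3\right)) and decompose: f = \frac{2}{3 \left(2 w - 3\right)} - \frac{1}{3 w}; each piece integrates to a log, atan, or power term.
Check: d/dw[- \frac{\log{\left(w \right)}}{3} + \frac{\log{\left(w - \frac{3}{2} \right)}}{3}] = \frac{1}{2 w^{2} - 3 w}, which equals f(w).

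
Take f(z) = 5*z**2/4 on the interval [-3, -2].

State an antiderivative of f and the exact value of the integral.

Check any antiderivative F(z) by computing F'(z) and comparing it with f(z).
F(z) = 5*z**3/12 is an antiderivative of f.
Check: d/dz[5*z**3/12] = 5*z**2/4 = f(z).
F(-2) = -10/3; F(-3) = -45/4.
Integral = F(-2) - F(-3) = 95/12.

Antiderivative: F(z) = 5*z**3/12; value = 95/12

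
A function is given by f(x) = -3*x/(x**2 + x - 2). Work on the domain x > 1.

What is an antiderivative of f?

Factor the denominator ((x - 1)*(x + 2)) and decompose: f = -2/(x + 2) - 1/(x - 1); each piece integrates to a log, atan, or power term.
Check: d/dx[-log(x - 1) - 2*log(x + 2)] = -3*x/(x**2 + x - 2) = f(x).

An antiderivative is F(x) = -log(x - 1) - 2*log(x + 2).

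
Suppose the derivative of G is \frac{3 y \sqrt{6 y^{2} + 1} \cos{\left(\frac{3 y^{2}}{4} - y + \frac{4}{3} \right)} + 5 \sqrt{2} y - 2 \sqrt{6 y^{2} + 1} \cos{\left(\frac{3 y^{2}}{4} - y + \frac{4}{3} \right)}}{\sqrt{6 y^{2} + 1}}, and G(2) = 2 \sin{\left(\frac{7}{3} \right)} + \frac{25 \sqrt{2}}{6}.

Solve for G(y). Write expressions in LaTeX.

Differentiate the proposed G(y) back; it has to land on the given G'(y).
A general antiderivative is \frac{5 \sqrt{3 y^{2} + \frac{1}{2}}}{3} + 2 \sin{\left(\frac{3 y^{2}}{4} - y + \frac{4}{3} \right)} + C.
The condition gives C = 2 \sin{\left(\frac{7}{3} \right)} + \frac{25 \sqrt{2}}{6} - (2 \sin{\left(\frac{7}{3} \right)} + \frac{25 \sqrt{2}}{6}) = 0.
So G(y) = \frac{\sqrt{2} \left(5 \sqrt{6 y^{2} + 1} + 6 \sqrt{2} \sin{\left(\frac{3 y^{2}}{4} - y + \frac{4}{3} \right)}\right)}{6}.
Check: d/dy[\frac{\sqrt{2} \left(5 \sqrt{6 y^{2} + 1} + 6 \sqrt{2} \sin{\left(\frac{3 y^{2}}{4} - y + \frac{4}{3} \right)}\right)}{6}] = \frac{3 y \sqrt{6 y^{2} + 1} \cos{\left(\frac{3 y^{2}}{4} - y + \frac{4}{3} \right)} + 5 \sqrt{2} y - 2 \sqrt{6 y^{2} + 1} \cos{\left(\frac{3 y^{2}}{4} - y + \frac{4}{3} \right)}}{\sqrt{6 y^{2} + 1}} = G'(y).

G(y) = \frac{\sqrt{2} \left(5 \sqrt{6 y^{2} + 1} + 6 \sqrt{2} \sin{\left(\frac{3 y^{2}}{4} - y + \frac{4}{3} \right)}\right)}{6}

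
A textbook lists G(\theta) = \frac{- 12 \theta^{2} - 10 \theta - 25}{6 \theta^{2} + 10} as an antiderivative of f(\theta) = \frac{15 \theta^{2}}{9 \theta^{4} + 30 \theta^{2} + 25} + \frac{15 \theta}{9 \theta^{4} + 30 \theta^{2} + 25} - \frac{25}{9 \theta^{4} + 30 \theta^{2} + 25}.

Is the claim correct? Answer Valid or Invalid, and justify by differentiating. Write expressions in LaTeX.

d/d\theta[G] = \frac{15 \theta^{2} + 15 \theta - 25}{9 \theta^{4} + 30 \theta^{2} + 25}
This equals f(\theta) exactly, so the claim holds.

Valid - differentiating G returns exactly f.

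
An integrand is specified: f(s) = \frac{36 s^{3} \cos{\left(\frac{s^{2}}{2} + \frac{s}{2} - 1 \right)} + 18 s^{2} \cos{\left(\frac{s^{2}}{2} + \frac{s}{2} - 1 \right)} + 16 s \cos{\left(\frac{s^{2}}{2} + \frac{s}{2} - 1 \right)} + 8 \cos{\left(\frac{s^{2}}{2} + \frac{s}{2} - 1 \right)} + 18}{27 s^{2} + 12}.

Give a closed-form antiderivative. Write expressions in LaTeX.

A candidate is checked by its d/ds: the result must match f(s).
Check: d/ds[\frac{4 \sin{\left(\frac{s^{2}}{2} + \frac{s}{2} - 1 \right)}}{3} + \operatorname{atan}{\left(\frac{3 s}{2} \right)}] = \frac{36 s^{3} \cos{\left(\frac{s^{2}}{2} + \frac{s}{2} - 1 \right)} + 18 s^{2} \cos{\left(\frac{s^{2}}{2} + \frac{s}{2} - 1 \right)} + 16 s \cos{\left(\frac{s^{2}}{2} + \frac{s}{2} - 1 \right)} + 8 \cos{\left(\frac{s^{2}}{2} + \frac{s}{2} - 1 \right)} + 18}{27 s^{2} + 12} = f(s).

An antiderivative is F(s) = \frac{4 \sin{\left(\frac{s^{2}}{2} + \frac{s}{2} - 1 \right)}}{3} + \operatorname{atan}{\left(\frac{3 s}{2} \right)}.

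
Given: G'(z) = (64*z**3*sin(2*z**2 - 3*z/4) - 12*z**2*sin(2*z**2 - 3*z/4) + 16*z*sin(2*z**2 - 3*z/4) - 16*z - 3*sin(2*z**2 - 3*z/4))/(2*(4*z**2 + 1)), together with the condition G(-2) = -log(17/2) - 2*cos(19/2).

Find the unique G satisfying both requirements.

Check a candidate G(z) by differentiating: d/dz[G] must match the given G'(z).
A general antiderivative is -log(2*z**2 + 1/2) - 2*cos(2*z**2 - 3*z/4) + C.
The condition gives C = -log(17/2) - 2*cos(19/2) - (-log(17/2) - 2*cos(19/2)) = 0.
So G(z) = -log(2*z**2 + 1/2) - 2*cos(2*z**2 - 3*z/4).
Check: d/dz[-log(2*z**2 + 1/2) - 2*cos(2*z**2 - 3*z/4)] = (64*z**3*sin(2*z**2 - 3*z/4) - 12*z**2*sin(2*z**2 - 3*z/4) + 16*z*sin(2*z**2 - 3*z/4) - 16*z - 3*sin(2*z**2 - 3*z/4))/(8*z**2 + 2), which equals G'(z).

G(z) = -log(2*z**2 + 1/2) - 2*cos(2*z**2 - 3*z/4)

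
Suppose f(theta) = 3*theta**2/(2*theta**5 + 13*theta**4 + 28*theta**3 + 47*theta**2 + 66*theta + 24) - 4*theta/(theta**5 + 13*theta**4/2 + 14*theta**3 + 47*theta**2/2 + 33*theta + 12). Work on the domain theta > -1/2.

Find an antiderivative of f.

An antiderivative is F(theta) = (722*log(theta + 1/2) - 3458*log(theta + 2) + 1560*log(theta + 4) + 588*log(theta**2 + 3) - 105*sqrt(3)*atan(sqrt(3)*theta/3))/5187.

Factor the denominator ((theta + 2)*(theta + 4)*(2*theta + 1)*(theta**2 + 3)) and decompose: f = (56*theta - 15)/(247*(theta**2 + 3)) + 76/(273*(2*theta + 1)) + 40/(133*(theta + 4)) - 2/(3*(theta + 2)); each piece integrates to a log, atan, or power term.
Check: d/dtheta[(722*log(theta + 1/2) - 3458*log(theta + 2) + 1560*log(theta + 4) + 588*log(theta**2 + 3) - 105*sqrt(3)*atan(sqrt(3)*theta/3))/5187] = (3*theta**2 - 8*theta)/(2*theta**5 + 13*theta**4 + 28*theta**3 + 47*theta**2 + 66*theta + 24), which equals f(theta).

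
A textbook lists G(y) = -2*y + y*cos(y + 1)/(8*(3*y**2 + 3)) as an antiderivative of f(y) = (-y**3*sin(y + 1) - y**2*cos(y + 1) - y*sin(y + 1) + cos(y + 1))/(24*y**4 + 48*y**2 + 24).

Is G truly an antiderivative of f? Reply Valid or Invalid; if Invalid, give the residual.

d/dy[G] = (-48*y**4 - y**3*sin(y + 1) - y**2*cos(y + 1) - 96*y**2 - y*sin(y + 1) + cos(y + 1) - 48)/(24*y**4 + 48*y**2 + 24)
d/dy[G] - f(y) = -2 != 0.

Invalid: d/dy[G] - f = -2, which is not 0.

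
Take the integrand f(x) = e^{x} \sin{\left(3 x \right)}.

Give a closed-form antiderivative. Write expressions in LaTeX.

An antiderivative is F(x) = - \frac{\left(- \sin{\left(3 x \right)} + 3 \cos{\left(3 x \right)}\right) e^{x}}{10}.

Whatever form F(x) takes, F'(x) = f(x) is non-negotiable.
Check: d/dx[- \frac{\left(- \sin{\left(3 x \right)} + 3 \cos{\left(3 x \right)}\right) e^{x}}{10}] = e^{x} \sin{\left(3 x \right)} = f(x).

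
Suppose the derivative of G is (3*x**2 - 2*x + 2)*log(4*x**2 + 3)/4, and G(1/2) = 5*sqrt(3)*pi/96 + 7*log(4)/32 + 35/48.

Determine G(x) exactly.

G(x) = (12*x**3*log(4*x**2 + 3) - 8*x**3 - 12*x**2*log(4*x**2 + 3) + 12*x**2 + 24*x*log(4*x**2 + 3) - 30*x - 9*log(x**2 + 3/4) + 15*sqrt(3)*atan(2*sqrt(3)*x/3) + 48)/48

Since d/dx undoes antidifferentiation here, G(x) must give back the stated G'(x).
A general antiderivative is -x**3/6 + x**2/4 - 5*x/8 + (x**3/4 - x**2/4 + x/2)*log(4*x**2 + 3) - 3*log(x**2 + 3/4)/16 + 5*sqrt(3)*atan(2*sqrt(3)*x/3)/16 + C.
The condition gives C = 5*sqrt(3)*pi/96 + 7*log(4)/32 + 35/48 - (-13/48 + 5*sqrt(3)*pi/96 + 7*log(4)/32) = 1.
So G(x) = (12*x**3*log(4*x**2 + 3) - 8*x**3 - 12*x**2*log(4*x**2 + 3) + 12*x**2 + 24*x*log(4*x**2 + 3) - 30*x - 9*log(x**2 + 3/4) + 15*sqrt(3)*atan(2*sqrt(3)*x/3) + 48)/48.
Check: d/dx[(12*x**3*log(4*x**2 + 3) - 8*x**3 - 12*x**2*log(4*x**2 + 3) + 12*x**2 + 24*x*log(4*x**2 + 3) - 30*x - 9*log(x**2 + 3/4) + 15*sqrt(3)*atan(2*sqrt(3)*x/3) + 48)/48] = 3*x**2*log(4*x**2 + 3)/4 - x*log(4*x**2 + 3)/2 + log(4*x**2 + 3)/2, which equals G'(x).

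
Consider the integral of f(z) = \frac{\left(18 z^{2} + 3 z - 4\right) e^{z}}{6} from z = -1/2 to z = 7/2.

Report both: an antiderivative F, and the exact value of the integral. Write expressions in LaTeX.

Antiderivative: F(z) = \frac{\left(18 z^{2} - 33 z + 29\right) e^{z}}{6}; value = - \frac{25}{3 e^{\frac{1}{2}}} + \frac{67 e^{\frac{7}{2}}}{3}

Recognize the product-rule pattern: f = u'v + uv' with u = 3 z^{2} - \frac{11 z}{2} + \frac{29}{6}, v = e^{z}, so integration by parts undoes it.
F(z) = \frac{\left(18 z^{2} - 33 z + 29\right) e^{z}}{6} is an antiderivative of f.
Check: d/dz[\frac{\left(18 z^{2} - 33 z + 29\right) e^{z}}{6}] = 3 z^{2} e^{z} + \frac{z e^{z}}{2} - \frac{2 e^{z}}{3}, which equals f(z).
F(7/2) = \frac{67 e^{\frac{7}{2}}}{3}; F(-1/2) = \frac{25}{3 e^{\frac{1}{2}}}.
Integral = F(7/2) - F(-1/2) = - \frac{25}{3 e^{\frac{1}{2}}} + \frac{67 e^{\frac{7}{2}}}{3}.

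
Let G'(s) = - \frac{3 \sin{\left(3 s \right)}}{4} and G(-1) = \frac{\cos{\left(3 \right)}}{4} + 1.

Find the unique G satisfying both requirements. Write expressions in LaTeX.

G(s) = \frac{\cos{\left(3 s \right)}}{4} + 1

Any candidate G(s) must reproduce the stated G'(s) exactly.
A general antiderivative is \frac{\cos{\left(3 s \right)}}{4} + C.
The condition gives C = \frac{\cos{\left(3 \right)}}{4} + 1 - (\frac{\cos{\left(3 \right)}}{4}) = 1.
So G(s) = \frac{\cos{\left(3 s \right)}}{4} + 1.
Check: d/ds[\frac{\cos{\left(3 s \right)}}{4} + 1] = - \frac{3 \sin{\left(3 s \right)}}{4} = G'(s).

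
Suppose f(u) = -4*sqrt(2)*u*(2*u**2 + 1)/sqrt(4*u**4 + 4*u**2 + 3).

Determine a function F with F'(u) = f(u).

f matches the chain-rule pattern g'(h)*h' with inner function h(u) = 2*u**4 + 2*u**2 + 3/2; substituting w = h(u) collapses the integral.
Check: d/du[-sqrt(2)*sqrt(4*u**4 + 4*u**2 + 3)] = (-8*sqrt(2)*u**3 - 4*sqrt(2)*u)/sqrt(4*u**4 + 4*u**2 + 3), which equals f(u).

An antiderivative is F(u) = -sqrt(2)*sqrt(4*u**4 + 4*u**2 + 3).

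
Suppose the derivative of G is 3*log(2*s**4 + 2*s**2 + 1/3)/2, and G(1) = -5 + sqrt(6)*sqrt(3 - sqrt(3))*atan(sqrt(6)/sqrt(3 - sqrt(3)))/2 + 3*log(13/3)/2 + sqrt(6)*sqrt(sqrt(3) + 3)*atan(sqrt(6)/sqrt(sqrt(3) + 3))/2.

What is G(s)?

G(s) = 3*s*log(2*s**4 + 2*s**2 + 1/3)/2 - 6*s + 2*sqrt(9/8 - 3*sqrt(3)/8)*atan(sqrt(6)*s/sqrt(3 - sqrt(3))) + 2*sqrt(3*sqrt(3)/8 + 9/8)*atan(sqrt(6)*s/sqrt(sqrt(3) + 3)) + 1

Differentiate the proposed G(s) back; it has to land on the given G'(s).
A general antiderivative is 3*s*log(2*s**4 + 2*s**2 + 1/3)/2 - 6*s + 2*sqrt(9/8 - 3*sqrt(3)/8)*atan(sqrt(6)*s/sqrt(3 - sqrt(3))) + 2*sqrt(3*sqrt(3)/8 + 9/8)*atan(sqrt(6)*s/sqrt(sqrt(3) + 3)) + C.
The condition gives C = -5 + sqrt(6)*sqrt(3 - sqrt(3))*atan(sqrt(6)/sqrt(3 - sqrt(3)))/2 + 3*log(13/3)/2 + sqrt(6)*sqrt(sqrt(3) + 3)*atan(sqrt(6)/sqrt(sqrt(3) + 3))/2 - (-6 + sqrt(6)*sqrt(3 - sqrt(3))*atan(sqrt(6)/sqrt(3 - sqrt(3)))/2 + 3*log(13/3)/2 + sqrt(6)*sqrt(sqrt(3) + 3)*atan(sqrt(6)/sqrt(sqrt(3) + 3))/2) = 1.
So G(s) = 3*s*log(2*s**4 + 2*s**2 + 1/3)/2 - 6*s + 2*sqrt(9/8 - 3*sqrt(3)/8)*atan(sqrt(6)*s/sqrt(3 - sqrt(3))) + 2*sqrt(3*sqrt(3)/8 + 9/8)*atan(sqrt(6)*s/sqrt(sqrt(3) + 3)) + 1.
Check: d/ds[3*s*log(2*s**4 + 2*s**2 + 1/3)/2 - 6*s + 2*sqrt(9/8 - 3*sqrt(3)/8)*atan(sqrt(6)*s/sqrt(3 - sqrt(3))) + 2*sqrt(3*sqrt(3)/8 + 9/8)*atan(sqrt(6)*s/sqrt(sqrt(3) + 3)) + 1] = 3*log(2*s**4 + 2*s**2 + 1/3)/2 = G'(s).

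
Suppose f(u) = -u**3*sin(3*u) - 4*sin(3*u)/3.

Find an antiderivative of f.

An antiderivative is F(u) = u**3*cos(3*u)/3 - u**2*sin(3*u)/3 - 2*u*cos(3*u)/9 + 2*sin(3*u)/27 + 4*cos(3*u)/9.

The integrand splits into summands that can be handled one at a time.
Check: d/du[u**3*cos(3*u)/3 - u**2*sin(3*u)/3 - 2*u*cos(3*u)/9 + 2*sin(3*u)/27 + 4*cos(3*u)/9] = -u**3*sin(3*u) - 4*sin(3*u)/3 = f(u).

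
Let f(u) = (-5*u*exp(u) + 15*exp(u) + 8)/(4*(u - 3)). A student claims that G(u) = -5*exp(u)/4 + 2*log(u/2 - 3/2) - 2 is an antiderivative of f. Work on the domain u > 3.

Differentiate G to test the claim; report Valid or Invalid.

d/du[G] = (-5*u*exp(u) + 15*exp(u) + 8)/(4*u - 12)
This equals f(u) exactly, so the claim holds.

Valid. The derivative of G reproduces f.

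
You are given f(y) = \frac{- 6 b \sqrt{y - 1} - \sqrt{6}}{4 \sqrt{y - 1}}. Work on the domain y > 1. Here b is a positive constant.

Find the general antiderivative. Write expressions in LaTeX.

F(y) = - \frac{3 b y}{2} - \frac{\sqrt{6} \sqrt{y - 1}}{2} + C

Differentiate the proposed F(y) back; it has to land on f(y) exactly.
Check: d/dy[- \frac{3 b y}{2} - \frac{\sqrt{6} \sqrt{y - 1}}{2}] = \frac{- 6 b \sqrt{y - 1} - \sqrt{6}}{4 \sqrt{y - 1}} = f(y).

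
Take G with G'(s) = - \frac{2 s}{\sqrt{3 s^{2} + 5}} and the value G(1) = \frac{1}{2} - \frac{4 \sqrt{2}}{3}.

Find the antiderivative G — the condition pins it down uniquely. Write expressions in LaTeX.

G(s) = \frac{1}{2} - \frac{2 \sqrt{3 s^{2} + 5}}{3}

G'(s) matches the chain-rule pattern g'(h)*h' with inner function h(s) = 3 s^{2} + 5; substituting u = h(s) collapses the integral.
A general antiderivative is - \frac{2 \sqrt{3 s^{2} + 5}}{3} + C.
The condition gives C = \frac{1}{2} - \frac{4 \sqrt{2}}{3} - (- \frac{4 \sqrt{2}}{3}) = \frac{1}{2}.
So G(s) = \frac{1}{2} - \frac{2 \sqrt{3 s^{2} + 5}}{3}.
Check: d/ds[\frac{1}{2} - \frac{2 \sqrt{3 s^{2} + 5}}{3}] = - \frac{2 s}{\sqrt{3 s^{2} + 5}} = G'(s).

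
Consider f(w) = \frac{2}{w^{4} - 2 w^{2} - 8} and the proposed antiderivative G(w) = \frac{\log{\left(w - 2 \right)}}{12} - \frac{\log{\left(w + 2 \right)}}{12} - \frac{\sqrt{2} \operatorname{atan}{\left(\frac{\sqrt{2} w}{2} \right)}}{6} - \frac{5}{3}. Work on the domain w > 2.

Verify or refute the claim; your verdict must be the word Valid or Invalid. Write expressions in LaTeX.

d/dw[G] = \frac{2}{w^{4} - 2 w^{2} - 8}
This equals f(w) exactly, so the claim holds.

Valid - the claim checks out under differentiation.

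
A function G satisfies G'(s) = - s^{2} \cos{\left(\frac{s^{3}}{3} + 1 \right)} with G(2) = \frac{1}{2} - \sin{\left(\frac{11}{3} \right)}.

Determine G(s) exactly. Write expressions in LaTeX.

G(s) = \frac{1}{2} - \sin{\left(\frac{s^{3}}{3} + 1 \right)}

The substitution u = \frac{s^{3}}{3} + 1 works: G'(s) is exactly (dG/du)*(du/ds) for that inner function.
A general antiderivative is - \sin{\left(\frac{s^{3}}{3} + 1 \right)} + C.
The condition gives C = \frac{1}{2} - \sin{\left(\frac{11}{3} \right)} - (- \sin{\left(\frac{11}{3} \right)}) = \frac{1}{2}.
So G(s) = \frac{1}{2} - \sin{\left(\frac{s^{3}}{3} + 1 \right)}.
Check: d/ds[\frac{1}{2} - \sin{\left(\frac{s^{3}}{3} + 1 \right)}] = - s^{2} \cos{\left(\frac{s^{3}}{3} + 1 \right)} = G'(s).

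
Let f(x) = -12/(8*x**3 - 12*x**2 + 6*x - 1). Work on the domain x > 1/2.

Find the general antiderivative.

F(x) = 3/(4*x**2 - 4*x + 1) + C

A first test for any F(x): its x-derivative must equal f(x) identically.
Check: d/dx[3/(4*x**2 - 4*x + 1)] = -12/(8*x**3 - 12*x**2 + 6*x - 1) = f(x).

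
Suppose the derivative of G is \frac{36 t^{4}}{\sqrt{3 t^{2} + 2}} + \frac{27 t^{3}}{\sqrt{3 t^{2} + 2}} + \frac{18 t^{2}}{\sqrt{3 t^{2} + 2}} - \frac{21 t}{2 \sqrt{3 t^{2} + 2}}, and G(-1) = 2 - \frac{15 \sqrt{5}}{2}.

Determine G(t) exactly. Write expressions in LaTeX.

Recognize the product-rule pattern: G'(t) = u'v + uv' with u = \frac{3 \sqrt{3 t^{2} + 2}}{2}, v = 2 t^{3} + 2 t^{2} - 5, so integration by parts undoes it.
A general antiderivative is \frac{3 \sqrt{3 t^{2} + 2} \left(2 t^{3} + 2 t^{2} - 5\right)}{2} + C.
The condition gives C = 2 - \frac{15 \sqrt{5}}{2} - (- \frac{15 \sqrt{5}}{2}) = 2.
So G(t) = \frac{3 \sqrt{3 t^{2} + 2} \left(2 t^{3} + 2 t^{2} - 5\right) + 4}{2}.
Check: d/dt[\frac{3 \sqrt{3 t^{2} + 2} \left(2 t^{3} + 2 t^{2} - 5\right) + 4}{2}] = \frac{72 t^{4} + 54 t^{3} + 36 t^{2} - 21 t}{2 \sqrt{3 t^{2} + 2}}, which equals G'(t).

G(t) = \frac{3 \sqrt{3 t^{2} + 2} \left(2 t^{3} + 2 t^{2} - 5\right) + 4}{2}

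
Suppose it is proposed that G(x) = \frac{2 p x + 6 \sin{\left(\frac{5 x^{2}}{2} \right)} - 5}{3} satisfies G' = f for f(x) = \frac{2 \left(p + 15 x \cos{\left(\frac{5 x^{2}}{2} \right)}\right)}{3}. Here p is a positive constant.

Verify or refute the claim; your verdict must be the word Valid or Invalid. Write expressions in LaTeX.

d/dx[G] = \frac{2 p}{3} + 10 x \cos{\left(\frac{5 x^{2}}{2} \right)}
This equals f(x) exactly, so the claim holds.

Valid - differentiating G returns exactly f.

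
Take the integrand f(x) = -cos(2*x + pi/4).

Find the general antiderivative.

F(x) = -sin(2*x + pi/4)/2 + C

A first test for any F(x): its x-derivative must equal f(x) identically.
Check: d/dx[-sin(2*x + pi/4)/2] = -cos(2*x + pi/4) = f(x).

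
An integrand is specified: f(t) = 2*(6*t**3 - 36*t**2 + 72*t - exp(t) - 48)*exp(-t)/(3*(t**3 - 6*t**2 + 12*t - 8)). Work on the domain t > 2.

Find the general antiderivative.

F(t) = -4*exp(-t) + 4/(12*t**2 - 48*t + 48) + C

Differentiate the proposed F(t) back; it has to land on f(t) exactly.
Check: d/dt[-4*exp(-t) + 4/(12*t**2 - 48*t + 48)] = (12*t**3 - 72*t**2 + 144*t - 2*exp(t) - 96)/(3*t**3*exp(t) - 18*t**2*exp(t) + 36*t*exp(t) - 24*exp(t)), which equals f(t).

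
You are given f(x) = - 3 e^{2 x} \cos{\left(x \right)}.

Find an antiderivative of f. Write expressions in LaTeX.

An antiderivative is F(x) = - \frac{3 e^{2 x} \sin{\left(x \right)}}{5} - \frac{6 e^{2 x} \cos{\left(x \right)}}{5}.

Recover f(x) by differentiating a candidate F(x); any mismatch rules it out.
Check: d/dx[- \frac{3 e^{2 x} \sin{\left(x \right)}}{5} - \frac{6 e^{2 x} \cos{\left(x \right)}}{5}] = - 3 e^{2 x} \cos{\left(x \right)} = f(x).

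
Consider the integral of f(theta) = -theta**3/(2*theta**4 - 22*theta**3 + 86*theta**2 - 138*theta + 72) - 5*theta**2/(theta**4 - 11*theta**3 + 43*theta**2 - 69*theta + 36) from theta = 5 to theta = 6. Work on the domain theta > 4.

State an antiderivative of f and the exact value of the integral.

Antiderivative: F(theta) = (-896*(theta - 3)*log(theta - 4) + 873*(theta - 3)*log(theta - 3) + 11*(theta - 3)*log(theta - 1) - 702)/(24*(theta - 3)); value = -1769*log(2)/24 - 11*log(4)/24 + 11*log(5)/24 + 39/8 + 291*log(3)/8

The denominator factors as 2*(theta - 4)*(theta - 3)**2*(theta - 1); partial fractions split f into directly integrable pieces: 11/(24*(theta - 1)) + 291/(8*(theta - 3)) + 117/(4*(theta - 3)**2) - 112/(3*(theta - 4)).
F(theta) = (-896*(theta - 3)*log(theta - 4) + 873*(theta - 3)*log(theta - 3) + 11*(theta - 3)*log(theta - 1) - 702)/(24*(theta - 3)) is an antiderivative of f.
Check: d/dtheta[(-896*(theta - 3)*log(theta - 4) + 873*(theta - 3)*log(theta - 3) + 11*(theta - 3)*log(theta - 1) - 702)/(24*(theta - 3))] = (-theta**3 - 10*theta**2)/(2*theta**4 - 22*theta**3 + 86*theta**2 - 138*theta + 72), which equals f(theta).
F(6) = -112*log(2)/3 - 39/4 + 11*log(5)/24 + 291*log(3)/8; F(5) = -117/8 + 11*log(4)/24 + 291*log(2)/8.
Integral = F(6) - F(5) = -1769*log(2)/24 - 11*log(4)/24 + 11*log(5)/24 + 39/8 + 291*log(3)/8.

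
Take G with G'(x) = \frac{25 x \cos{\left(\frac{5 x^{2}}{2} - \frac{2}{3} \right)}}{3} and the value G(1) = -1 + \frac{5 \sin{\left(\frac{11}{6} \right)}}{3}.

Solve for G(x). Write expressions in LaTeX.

The substitution u = \frac{5 x^{2}}{2} - \frac{2}{3} works: G'(x) is exactly (dG/du)*(du/dx) for that inner function.
A general antiderivative is \frac{5 \sin{\left(\frac{5 x^{2}}{2} - \frac{2}{3} \right)}}{3} + C.
The condition gives C = -1 + \frac{5 \sin{\left(\frac{11}{6} \right)}}{3} - (\frac{5 \sin{\left(\frac{11}{6} \right)}}{3}) = -1.
So G(x) = \frac{5 \sin{\left(\frac{5 x^{2}}{2} - \frac{2}{3} \right)}}{3} - 1.
Check: d/dx[\frac{5 \sin{\left(\frac{5 x^{2}}{2} - \frac{2}{3} \right)}}{3} - 1] = \frac{25 x \cos{\left(\frac{5 x^{2}}{2} - \frac{2}{3} \right)}}{3} = G'(x).

G(x) = \frac{5 \sin{\left(\frac{5 x^{2}}{2} - \frac{2}{3} \right)}}{3} - 1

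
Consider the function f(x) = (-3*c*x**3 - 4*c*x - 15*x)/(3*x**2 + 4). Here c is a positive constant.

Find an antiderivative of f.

An antiderivative is F(x) = (-c*x**2 - 5*log(x**2/2 + 2/3))/2.

An antiderivative F(x) passes only if d/dx[F] lands on f(x) exactly.
Check: d/dx[(-c*x**2 - 5*log(x**2/2 + 2/3))/2] = (-3*c*x**3 - 4*c*x - 15*x)/(3*x**2 + 4) = f(x).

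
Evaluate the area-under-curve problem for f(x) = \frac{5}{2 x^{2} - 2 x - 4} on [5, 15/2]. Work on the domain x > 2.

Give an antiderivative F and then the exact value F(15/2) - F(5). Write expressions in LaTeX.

Factor the denominator (2 \left(x - 2\right) \left(x + 1\right)) and decompose: f = - \frac{5}{6 \left(x + 1\right)} + \frac{5}{6 \left(x - 2\right)}; each piece integrates to a log, atan, or power term.
F(x) = \frac{5 \log{\left(x - 2 \right)}}{6} - \frac{5 \log{\left(x + 1 \right)}}{6} is an antiderivative of f.
Check: d/dx[\frac{5 \log{\left(x - 2 \right)}}{6} - \frac{5 \log{\left(x + 1 \right)}}{6}] = \frac{5}{2 x^{2} - 2 x - 4} = f(x).
F(15/2) = - \frac{5 \log{\left(\frac{17}{2} \right)}}{6} + \frac{5 \log{\left(\frac{11}{2} \right)}}{6}; F(5) = - \frac{5 \log{\left(6 \right)}}{6} + \frac{5 \log{\left(3 \right)}}{6}.
Integral = F(15/2) - F(5) = - \frac{5 \log{\left(\frac{17}{2} \right)}}{6} - \frac{5 \log{\left(3 \right)}}{6} + \frac{5 \log{\left(\frac{11}{2} \right)}}{6} + \frac{5 \log{\left(6 \right)}}{6}.

Antiderivative: F(x) = \frac{5 \log{\left(x - 2 \right)}}{6} - \frac{5 \log{\left(x + 1 \right)}}{6}; value = - \frac{5 \log{\left(\frac{17}{2} \right)}}{6} - \frac{5 \log{\left(3 \right)}}{6} + \frac{5 \log{\left(\frac{11}{2} \right)}}{6} + \frac{5 \log{\left(6 \right)}}{6}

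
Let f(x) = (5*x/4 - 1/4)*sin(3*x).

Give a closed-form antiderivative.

An antiderivative is F(x) = -5*x*cos(3*x)/12 + 5*sin(3*x)/36 + cos(3*x)/12.

A candidate is checked by its d/dx: the result must match f(x).
Check: d/dx[-5*x*cos(3*x)/12 + 5*sin(3*x)/36 + cos(3*x)/12] = 5*x*sin(3*x)/4 - sin(3*x)/4, which equals f(x).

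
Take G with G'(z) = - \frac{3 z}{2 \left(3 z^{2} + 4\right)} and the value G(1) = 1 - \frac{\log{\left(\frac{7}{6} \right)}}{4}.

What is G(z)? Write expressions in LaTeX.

G(z) = \frac{4 - \log{\left(\frac{z^{2}}{2} + \frac{2}{3} \right)}}{4}

The substitution u = \frac{z^{2}}{2} + \frac{2}{3} works: G'(z) is exactly (dG/du)*(du/dz) for that inner function.
A general antiderivative is - \frac{\log{\left(\frac{z^{2}}{2} + \frac{2}{3} \right)}}{4} + C.
The condition gives C = 1 - \frac{\log{\left(\frac{7}{6} \right)}}{4} - (- \frac{\log{\left(\frac{7}{6} \right)}}{4}) = 1.
So G(z) = \frac{4 - \log{\left(\frac{z^{2}}{2} + \frac{2}{3} \right)}}{4}.
Check: d/dz[\frac{4 - \log{\left(\frac{z^{2}}{2} + \frac{2}{3} \right)}}{4}] = - \frac{3 z}{6 z^{2} + 8}, which equals G'(z).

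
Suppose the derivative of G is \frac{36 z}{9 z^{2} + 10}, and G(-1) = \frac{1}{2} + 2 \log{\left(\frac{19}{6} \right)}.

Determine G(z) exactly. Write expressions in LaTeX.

G(z) = 2 \log{\left(9 z^{2} + 10 \right)} - 2 \log{\left(6 \right)} + \frac{1}{2}

G'(z) matches the chain-rule pattern g'(h)*h' with inner function h(z) = \frac{3 z^{2}}{2} + \frac{5}{3}; substituting u = h(z) collapses the integral.
A general antiderivative is 2 \log{\left(\frac{3 z^{2}}{2} + \frac{5}{3} \right)} + C.
The condition gives C = \frac{1}{2} + 2 \log{\left(\frac{19}{6} \right)} - (2 \log{\left(\frac{19}{6} \right)}) = \frac{1}{2}.
So G(z) = 2 \log{\left(9 z^{2} + 10 \right)} - 2 \log{\left(6 \right)} + \frac{1}{2}.
Check: d/dz[2 \log{\left(9 z^{2} + 10 \right)} - 2 \log{\left(6 \right)} + \frac{1}{2}] = \frac{36 z}{9 z^{2} + 10} = G'(z).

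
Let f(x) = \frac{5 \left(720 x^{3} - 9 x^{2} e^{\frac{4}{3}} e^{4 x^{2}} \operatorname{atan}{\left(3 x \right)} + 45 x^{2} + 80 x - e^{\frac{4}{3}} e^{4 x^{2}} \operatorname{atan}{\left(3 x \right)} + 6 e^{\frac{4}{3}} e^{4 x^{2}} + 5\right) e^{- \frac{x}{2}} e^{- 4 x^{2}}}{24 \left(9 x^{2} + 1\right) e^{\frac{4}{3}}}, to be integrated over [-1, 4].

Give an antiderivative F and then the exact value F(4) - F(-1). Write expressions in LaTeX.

Antiderivative: F(x) = \frac{5 \left(\operatorname{atan}{\left(3 x \right)} - \frac{5 e^{- 4 x^{2}}}{e^{\frac{4}{3}}}\right) e^{- \frac{x}{2}}}{12}; value = - \frac{25}{12 e^{\frac{202}{3}}} + \frac{25}{12 e^{\frac{29}{6}}} + \frac{5 \operatorname{atan}{\left(12 \right)}}{12 e^{2}} + \frac{5 e^{\frac{1}{2}} \operatorname{atan}{\left(3 \right)}}{12}

Recognize the product-rule pattern: f = u'v + uv' with u = - \frac{25 e^{- 4 x^{2} - \frac{4}{3}}}{12} + \frac{5 \operatorname{atan}{\left(3 x \right)}}{12}, v = e^{- \frac{x}{2}}, so integration by parts undoes it.
F(x) = \frac{5 \left(\operatorname{atan}{\left(3 x \right)} - \frac{5 e^{- 4 x^{2}}}{e^{\frac{4}{3}}}\right) e^{- \frac{x}{2}}}{12} is an antiderivative of f.
Check: d/dx[\frac{5 \left(\operatorname{atan}{\left(3 x \right)} - \frac{5 e^{- 4 x^{2}}}{e^{\frac{4}{3}}}\right) e^{- \frac{x}{2}}}{12}] = \frac{3600 x^{3} - 45 x^{2} e^{\frac{4}{3}} e^{4 x^{2}} \operatorname{atan}{\left(3 x \right)} + 225 x^{2} + 400 x - 5 e^{\frac{4}{3}} e^{4 x^{2}} \operatorname{atan}{\left(3 x \right)} + 30 e^{\frac{4}{3}} e^{4 x^{2}} + 25}{216 x^{2} e^{\frac{4}{3}} e^{\frac{x}{2}} e^{4 x^{2}} + 24 e^{\frac{4}{3}} e^{\frac{x}{2}} e^{4 x^{2}}}, which equals f(x).
F(4) = - \frac{25}{12 e^{\frac{202}{3}}} + \frac{5 \operatorname{atan}{\left(12 \right)}}{12 e^{2}}; F(-1) = - \frac{5 e^{\frac{1}{2}} \operatorname{atan}{\left(3 \right)}}{12} - \frac{25}{12 e^{\frac{29}{6}}}.
Integral = F(4) - F(-1) = - \frac{25}{12 e^{\frac{202}{3}}} + \frac{25}{12 e^{\frac{29}{6}}} + \frac{5 \operatorname{atan}{\left(12 \right)}}{12 e^{2}} + \frac{5 e^{\frac{1}{2}} \operatorname{atan}{\left(3 \right)}}{12}.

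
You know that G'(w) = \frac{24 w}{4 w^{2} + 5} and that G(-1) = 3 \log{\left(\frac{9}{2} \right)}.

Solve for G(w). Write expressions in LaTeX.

G(w) = 3 \log{\left(2 w^{2} + \frac{5}{2} \right)}

G'(w) matches the chain-rule pattern g'(h)*h' with inner function h(w) = 2 w^{2} + \frac{5}{2}; substituting u = h(w) collapses the integral.
A general antiderivative is 3 \log{\left(2 w^{2} + \frac{5}{2} \right)} + C.
The condition gives C = 3 \log{\left(\frac{9}{2} \right)} - (3 \log{\left(\frac{9}{2} \right)}) = 0.
So G(w) = 3 \log{\left(2 w^{2} + \frac{5}{2} \right)}.
Check: d/dw[3 \log{\left(2 w^{2} + \frac{5}{2} \right)}] = \frac{24 w}{4 w^{2} + 5} = G'(w).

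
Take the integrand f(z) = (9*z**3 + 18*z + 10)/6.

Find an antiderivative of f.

An antiderivative is F(z) = 3*z**4/8 + 3*z**2/2 + 5*z/3.

Recover f(z) by differentiating a candidate F(z); any mismatch rules it out.
Check: d/dz[3*z**4/8 + 3*z**2/2 + 5*z/3] = 3*z**3/2 + 3*z + 5/3, which equals f(z).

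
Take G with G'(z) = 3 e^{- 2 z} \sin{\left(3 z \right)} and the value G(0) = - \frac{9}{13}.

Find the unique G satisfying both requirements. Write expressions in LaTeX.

The proposed G(z) is checked by its d/dz: the result must match the given G'(z).
A general antiderivative is - \frac{6 e^{- 2 z} \sin{\left(3 z \right)}}{13} - \frac{9 e^{- 2 z} \cos{\left(3 z \right)}}{13} + C.
The condition gives C = - \frac{9}{13} - (- \frac{9}{13}) = 0.
So G(z) = - \frac{6 e^{- 2 z} \sin{\left(3 z \right)}}{13} - \frac{9 e^{- 2 z} \cos{\left(3 z \right)}}{13}.
Check: d/dz[- \frac{6 e^{- 2 z} \sin{\left(3 z \right)}}{13} - \frac{9 e^{- 2 z} \cos{\left(3 z \right)}}{13}] = 3 e^{- 2 z} \sin{\left(3 z \right)} = G'(z).

G(z) = - \frac{6 e^{- 2 z} \sin{\left(3 z \right)}}{13} - \frac{9 e^{- 2 z} \cos{\left(3 z \right)}}{13}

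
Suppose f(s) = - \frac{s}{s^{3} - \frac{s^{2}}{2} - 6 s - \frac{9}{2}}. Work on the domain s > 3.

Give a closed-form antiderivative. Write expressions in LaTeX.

An antiderivative is F(s) = - \frac{\log{\left(s - 3 \right)} + 3 \log{\left(s + 1 \right)} - 4 \log{\left(s + \frac{3}{2} \right)}}{6}.

Factor the denominator (\left(s - 3\right) \left(s + 1\right) \left(2 s + 3\right)) and decompose: f = \frac{4}{3 \left(2 s + 3\right)} - \frac{1}{2 \left(s + 1\right)} - \frac{1}{6 \left(s - 3\right)}; each piece integrates to a log, atan, or power term.
Check: d/ds[- \frac{\log{\left(s - 3 \right)} + 3 \log{\left(s + 1 \right)} - 4 \log{\left(s + \frac{3}{2} \right)}}{6}] = - \frac{2 s}{2 s^{3} - s^{2} - 12 s - 9}, which equals f(s).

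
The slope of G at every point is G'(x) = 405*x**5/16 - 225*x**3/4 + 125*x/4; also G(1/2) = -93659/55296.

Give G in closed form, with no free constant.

G(x) = (864 - 5*(10 - 9*x**2)**3)/864

The substitution u = 5/3 - 3*x**2/2 works: G'(x) is exactly (dG/du)*(du/dx) for that inner function.
A general antiderivative is -5*(5/3 - 3*x**2/2)**3/4 + C.
The condition gives C = -93659/55296 - (-148955/55296) = 1.
So G(x) = (864 - 5*(10 - 9*x**2)**3)/864.
Check: d/dx[(864 - 5*(10 - 9*x**2)**3)/864] = 405*x**5/16 - 225*x**3/4 + 125*x/4 = G'(x).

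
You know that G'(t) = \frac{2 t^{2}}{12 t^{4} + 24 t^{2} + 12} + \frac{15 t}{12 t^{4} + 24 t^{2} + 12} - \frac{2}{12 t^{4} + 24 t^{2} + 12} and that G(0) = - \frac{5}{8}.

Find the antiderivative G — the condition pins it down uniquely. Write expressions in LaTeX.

G'(t) has the shape u'v + uv' for u = \frac{1}{2 t^{2} + 2} and v = - \frac{t}{3} - \frac{5}{4} — it is the derivative of the product u*v.
A general antiderivative is \frac{- \frac{t}{3} - \frac{5}{4}}{2 t^{2} + 2} + C.
The condition gives C = - \frac{5}{8} - (- \frac{5}{8}) = 0.
So G(t) = \frac{- \frac{t}{3} - \frac{5}{4}}{2 t^{2} + 2}.
Check: d/dt[\frac{- \frac{t}{3} - \frac{5}{4}}{2 t^{2} + 2}] = \frac{2 t^{2} + 15 t - 2}{12 t^{4} + 24 t^{2} + 12}, which equals G'(t).

G(t) = \frac{- \frac{t}{3} - \frac{5}{4}}{2 t^{2} + 2}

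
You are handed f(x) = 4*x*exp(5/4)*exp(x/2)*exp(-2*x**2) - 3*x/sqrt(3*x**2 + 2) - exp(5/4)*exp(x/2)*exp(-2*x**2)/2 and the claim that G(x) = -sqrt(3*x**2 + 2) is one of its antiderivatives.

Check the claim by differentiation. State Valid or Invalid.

d/dx[G] = -3*x/sqrt(3*x**2 + 2)
d/dx[G] - f(x) = (-8*x*exp(5/4)*exp(x/2) + exp(5/4)*exp(x/2))*exp(-2*x**2)/2 != 0.

Invalid: d/dx[G] - f = (-8*x*exp(5/4)*exp(x/2) + exp(5/4)*exp(x/2))*exp(-2*x**2)/2, which is not 0.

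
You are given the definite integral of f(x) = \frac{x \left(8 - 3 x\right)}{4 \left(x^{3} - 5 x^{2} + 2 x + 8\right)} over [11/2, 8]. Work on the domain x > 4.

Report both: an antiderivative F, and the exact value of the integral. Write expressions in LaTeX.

Factor the denominator (4 \left(x - 4\right) \left(x - 2\right) \left(x + 1\right)) and decompose: f = - \frac{11}{60 \left(x + 1\right)} - \frac{1}{6 \left(x - 2\right)} - \frac{2}{5 \left(x - 4\right)}; each piece integrates to a log, atan, or power term.
F(x) = - \frac{2 \log{\left(x - 4 \right)}}{5} - \frac{\log{\left(x - 2 \right)}}{6} - \frac{11 \log{\left(x + 1 \right)}}{60} is an antiderivative of f.
Check: d/dx[- \frac{2 \log{\left(x - 4 \right)}}{5} - \frac{\log{\left(x - 2 \right)}}{6} - \frac{11 \log{\left(x + 1 \right)}}{60}] = \frac{- 3 x^{2} + 8 x}{4 x^{3} - 20 x^{2} + 8 x + 32}, which equals f(x).
F(8) = - \frac{2 \log{\left(4 \right)}}{5} - \frac{11 \log{\left(9 \right)}}{60} - \frac{\log{\left(6 \right)}}{6}; F(11/2) = - \frac{11 \log{\left(\frac{13}{2} \right)}}{60} - \frac{\log{\left(\frac{7}{2} \right)}}{6} - \frac{2 \log{\left(\frac{3}{2} \right)}}{5}.
Integral = F(8) - F(11/2) = - \frac{2 \log{\left(4 \right)}}{5} - \frac{11 \log{\left(9 \right)}}{60} - \frac{\log{\left(6 \right)}}{6} + \frac{2 \log{\left(\frac{3}{2} \right)}}{5} + \frac{\log{\left(\frac{7}{2} \right)}}{6} + \frac{11 \log{\left(\frac{13}{2} \right)}}{60}.

Antiderivative: F(x) = - \frac{2 \log{\left(x - 4 \right)}}{5} - \frac{\log{\left(x - 2 \right)}}{6} - \frac{11 \log{\left(x + 1 \right)}}{60}; value = - \frac{2 \log{\left(4 \right)}}{5} - \frac{11 \log{\left(9 \right)}}{60} - \frac{\log{\left(6 \right)}}{6} + \frac{2 \log{\left(\frac{3}{2} \right)}}{5} + \frac{\log{\left(\frac{7}{2} \right)}}{6} + \frac{11 \log{\left(\frac{13}{2} \right)}}{60}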